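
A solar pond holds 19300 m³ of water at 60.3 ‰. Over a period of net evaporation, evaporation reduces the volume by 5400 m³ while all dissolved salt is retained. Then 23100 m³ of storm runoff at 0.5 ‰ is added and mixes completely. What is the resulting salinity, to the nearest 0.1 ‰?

31.8 ‰

After evaporation: salt = 19,300×60.3 = 1,163,790; volume = 19,300 − 5,400 = 13,900 m³
After mixing: salt = 1,163,790 + 23,100×0.5 = 1,175,340; volume = 13,900 + 23,100 = 37,000 m³
S = 1,175,340 / 37,000 = 31.7659 ‰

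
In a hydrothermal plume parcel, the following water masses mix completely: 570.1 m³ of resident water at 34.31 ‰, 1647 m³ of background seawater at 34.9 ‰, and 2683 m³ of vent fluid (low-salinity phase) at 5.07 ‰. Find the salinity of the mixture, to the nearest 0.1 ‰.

18.5 ‰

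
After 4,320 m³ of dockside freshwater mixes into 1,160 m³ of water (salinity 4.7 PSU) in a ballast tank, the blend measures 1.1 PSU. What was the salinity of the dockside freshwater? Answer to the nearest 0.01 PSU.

Salt balance: 1,160×4.7 + 4,320×S = 5,480×1.1
5,452 + 4,320·S = 6,028
S = (6,028 − 5,452) / 4,320 = 0.1333 PSU

0.13 PSU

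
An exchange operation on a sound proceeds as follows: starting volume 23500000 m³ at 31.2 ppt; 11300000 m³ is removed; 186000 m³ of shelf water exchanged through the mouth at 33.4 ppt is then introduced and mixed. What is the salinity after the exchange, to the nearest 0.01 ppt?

Remaining after removal: 12,200,000 m³ at 31.2 ppt (salt = 380,640,000)
After addition: salt = 380,640,000 + 186,000×33.4 = 386,852,400; volume = 12,386,000 m³
S = 386,852,400 / 12,386,000 = 31.233 ppt

31.23 ppt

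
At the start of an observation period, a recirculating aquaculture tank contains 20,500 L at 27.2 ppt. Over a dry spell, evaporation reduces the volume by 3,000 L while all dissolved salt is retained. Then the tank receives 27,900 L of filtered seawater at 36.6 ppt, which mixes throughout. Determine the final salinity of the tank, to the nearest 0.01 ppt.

After evaporation: salt = 20,500×27.2 = 557,600; volume = 20,500 − 3,000 = 17,500 L
After mixing: salt = 557,600 + 27,900×36.6 = 1,578,740; volume = 17,500 + 27,900 = 45,400 L
S = 1,578,740 / 45,400 = 34.774 ppt

34.77 ppt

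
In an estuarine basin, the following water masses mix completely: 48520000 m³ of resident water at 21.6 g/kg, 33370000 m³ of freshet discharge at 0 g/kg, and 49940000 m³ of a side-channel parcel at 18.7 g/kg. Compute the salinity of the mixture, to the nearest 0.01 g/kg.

Mass of salt is conserved:
salt = 48,520,000×21.6 + 33,370,000×0 + 49,940,000×18.7 = 1,048,032,000 + 0 + 933,878,000 = 1,981,910,000
volume = 48,520,000 + 33,370,000 + 49,940,000 = 131,830,000 m³
S = 1,981,910,000 / 131,830,000 = 15.0338 g/kg

15.03 g/kg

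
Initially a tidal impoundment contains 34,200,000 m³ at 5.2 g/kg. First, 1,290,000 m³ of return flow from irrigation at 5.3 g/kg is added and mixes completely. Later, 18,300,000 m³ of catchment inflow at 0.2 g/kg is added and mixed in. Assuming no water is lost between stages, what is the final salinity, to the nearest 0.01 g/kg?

Mass of salt is conserved:
Initial salt = 34,200,000×5.2 = 177,840,000
After stage 1: salt = 177,840,000 + 1,290,000×5.3 = 184,677,000; volume = 35,490,000 m³; S = 5.204 g/kg
After stage 2: salt = 184,677,000 + 18,300,000×0.2 = 188,337,000; volume = 53,790,000 m³
S = 188,337,000 / 53,790,000 = 3.5013 g/kg

3.50 g/kg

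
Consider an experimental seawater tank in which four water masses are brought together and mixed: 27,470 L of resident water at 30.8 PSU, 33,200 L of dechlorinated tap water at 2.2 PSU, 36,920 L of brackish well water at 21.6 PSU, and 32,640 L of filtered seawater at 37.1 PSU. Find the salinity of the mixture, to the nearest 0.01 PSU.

22.48 PSU

By conservation of dissolved salt,
salt = 27,470×30.8 + 33,200×2.2 + 36,920×21.6 + 32,640×37.1 = 846,076 + 73,040 + 797,472 + 1,210,944 = 2,927,532
volume = 27,470 + 33,200 + 36,920 + 32,640 = 130,230 L
S = 2,927,532 / 130,230 = 22.4797 PSU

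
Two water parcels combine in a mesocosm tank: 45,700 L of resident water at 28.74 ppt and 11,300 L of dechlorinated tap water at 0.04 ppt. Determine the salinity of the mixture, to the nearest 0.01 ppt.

23.05 ppt

Conserving salt mass:
salt = 45,700×28.74 + 11,300×0.04 = 1,313,418 + 452 = 1,313,870
volume = 45,700 + 11,300 = 57,000 L
S = 1,313,870 / 57,000 = 23.0504 ppt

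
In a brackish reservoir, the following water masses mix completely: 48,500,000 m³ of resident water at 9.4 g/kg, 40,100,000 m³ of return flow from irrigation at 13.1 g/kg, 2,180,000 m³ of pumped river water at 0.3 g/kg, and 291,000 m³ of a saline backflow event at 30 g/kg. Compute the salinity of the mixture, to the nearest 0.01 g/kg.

10.88 g/kg

By conservation of dissolved salt,
salt = 48,500,000×9.4 + 40,100,000×13.1 + 2,180,000×0.3 + 291,000×30 = 455,900,000 + 525,310,000 + 654,000 + 8,730,000 = 990,594,000
volume = 48,500,000 + 40,100,000 + 2,180,000 + 291,000 = 91,071,000 m³
S = 990,594,000 / 91,071,000 = 10.8772 g/kg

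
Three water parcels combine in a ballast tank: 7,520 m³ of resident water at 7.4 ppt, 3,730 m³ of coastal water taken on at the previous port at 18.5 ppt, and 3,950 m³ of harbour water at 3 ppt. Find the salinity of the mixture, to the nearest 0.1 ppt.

9.0 ppt

Mass of salt is conserved:
salt = 7,520×7.4 + 3,730×18.5 + 3,950×3 = 55,648 + 69,005 + 11,850 = 136,503
volume = 7,520 + 3,730 + 3,950 = 15,200 m³
S = 136,503 / 15,200 = 8.98 ppt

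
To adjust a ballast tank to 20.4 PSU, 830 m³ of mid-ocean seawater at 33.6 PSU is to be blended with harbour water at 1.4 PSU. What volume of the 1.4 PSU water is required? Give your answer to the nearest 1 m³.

577 m³

Salt balance: 830×33.6 + V×1.4 = (830+V)×20.4
27,888 + 1.4V = 16,932 + 20.4V
10,956 = 19V
V = 576.63 m³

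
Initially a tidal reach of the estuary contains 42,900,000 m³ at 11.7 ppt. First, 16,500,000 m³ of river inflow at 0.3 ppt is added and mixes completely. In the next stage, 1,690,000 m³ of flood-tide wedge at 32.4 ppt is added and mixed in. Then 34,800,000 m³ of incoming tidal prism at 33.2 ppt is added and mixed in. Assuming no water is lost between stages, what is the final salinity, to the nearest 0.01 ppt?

17.91 ppt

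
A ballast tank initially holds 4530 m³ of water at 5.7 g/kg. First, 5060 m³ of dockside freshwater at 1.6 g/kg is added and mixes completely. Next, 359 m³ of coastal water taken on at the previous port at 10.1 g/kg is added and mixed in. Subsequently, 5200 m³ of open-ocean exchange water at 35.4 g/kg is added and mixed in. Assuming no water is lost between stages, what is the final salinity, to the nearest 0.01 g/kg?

14.63 g/kg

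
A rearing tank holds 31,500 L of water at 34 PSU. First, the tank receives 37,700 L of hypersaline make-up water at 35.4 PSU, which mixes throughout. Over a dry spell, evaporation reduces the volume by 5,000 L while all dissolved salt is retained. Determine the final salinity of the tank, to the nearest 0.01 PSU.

After mixing: salt = 31,500×34 + 37,700×35.4 = 2,405,580; volume = 69,200 L
After evaporation: salt unchanged = 2,405,580; volume = 69,200 − 5,000 = 64,200 L
S = 2,405,580 / 64,200 = 37.4701 PSU

37.47 PSU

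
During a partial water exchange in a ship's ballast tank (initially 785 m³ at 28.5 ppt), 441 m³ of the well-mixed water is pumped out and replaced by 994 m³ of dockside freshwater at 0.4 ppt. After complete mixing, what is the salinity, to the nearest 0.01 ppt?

Remaining after removal: 344 m³ at 28.5 ppt (salt = 9,804)
After addition: salt = 9,804 + 994×0.4 = 10,201.6; volume = 1,338 m³
S = 10,201.6 / 1,338 = 7.6245 ppt

7.62 ppt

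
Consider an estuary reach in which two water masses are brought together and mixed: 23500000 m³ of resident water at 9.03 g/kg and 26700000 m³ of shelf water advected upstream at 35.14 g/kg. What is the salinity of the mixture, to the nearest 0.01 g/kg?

By conservation of dissolved salt,
salt = 23,500,000×9.03 + 26,700,000×35.14 = 212,205,000 + 938,238,000 = 1,150,443,000
volume = 23,500,000 + 26,700,000 = 50,200,000 m³
S = 1,150,443,000 / 50,200,000 = 22.9172 g/kg

22.92 g/kg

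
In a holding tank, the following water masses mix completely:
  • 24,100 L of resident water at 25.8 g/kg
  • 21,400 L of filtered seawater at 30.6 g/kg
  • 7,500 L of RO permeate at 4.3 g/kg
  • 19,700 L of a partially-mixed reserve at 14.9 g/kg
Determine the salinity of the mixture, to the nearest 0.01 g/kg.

22.04 g/kg

Salt balance:
salt = 24,100×25.8 + 21,400×30.6 + 7,500×4.3 + 19,700×14.9 = 621,780 + 654,840 + 32,250 + 293,530 = 1,602,400
volume = 24,100 + 21,400 + 7,500 + 19,700 = 72,700 L
S = 1,602,400 / 72,700 = 22.0413 g/kg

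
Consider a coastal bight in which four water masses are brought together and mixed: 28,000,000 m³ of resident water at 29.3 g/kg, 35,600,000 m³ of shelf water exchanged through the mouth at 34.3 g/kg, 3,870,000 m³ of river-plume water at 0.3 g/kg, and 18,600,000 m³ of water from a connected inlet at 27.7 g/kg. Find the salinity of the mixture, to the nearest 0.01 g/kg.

29.72 g/kg

Weighted by volume,
salt = 28,000,000×29.3 + 35,600,000×34.3 + 3,870,000×0.3 + 18,600,000×27.7 = 820,400,000 + 1,221,080,000 + 1,161,000 + 515,220,000 = 2,557,861,000
volume = 28,000,000 + 35,600,000 + 3,870,000 + 18,600,000 = 86,070,000 m³
S = 2,557,861,000 / 86,070,000 = 29.7184 g/kg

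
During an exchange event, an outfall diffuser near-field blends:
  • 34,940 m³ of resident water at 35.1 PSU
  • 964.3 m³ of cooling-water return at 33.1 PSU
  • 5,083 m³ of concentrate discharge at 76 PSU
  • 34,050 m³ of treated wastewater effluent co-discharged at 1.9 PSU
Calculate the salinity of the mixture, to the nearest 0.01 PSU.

22.78 PSU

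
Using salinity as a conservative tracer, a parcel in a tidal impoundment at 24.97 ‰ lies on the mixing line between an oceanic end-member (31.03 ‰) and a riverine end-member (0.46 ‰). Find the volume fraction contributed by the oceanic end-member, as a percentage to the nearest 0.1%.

Let g be the oceanic fraction. Salt balance per unit volume:
g×31.03 + (1−g)×0.46 = 24.97
g = (24.97 − 0.46) / (31.03 − 0.46) = 24.51/30.57 = 0.8018

80.2%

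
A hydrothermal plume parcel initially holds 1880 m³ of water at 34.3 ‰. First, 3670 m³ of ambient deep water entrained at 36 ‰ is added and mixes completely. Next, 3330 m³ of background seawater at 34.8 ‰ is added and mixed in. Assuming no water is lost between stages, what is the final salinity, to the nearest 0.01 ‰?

35.19 ‰

Weighted by volume,
Initial salt = 1,880×34.3 = 64,484
After stage 1: salt = 64,484 + 3,670×36 = 196,604; volume = 5,550 m³; S = 35.424 ‰
After stage 2: salt = 196,604 + 3,330×34.8 = 312,488; volume = 8,880 m³
S = 312,488 / 8,880 = 35.1901 ‰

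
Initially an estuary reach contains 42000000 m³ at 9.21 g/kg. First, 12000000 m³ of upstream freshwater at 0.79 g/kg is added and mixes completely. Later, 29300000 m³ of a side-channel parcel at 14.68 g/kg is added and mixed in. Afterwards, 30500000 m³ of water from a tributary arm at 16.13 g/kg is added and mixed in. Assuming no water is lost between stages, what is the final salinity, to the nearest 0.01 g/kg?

Weighted by volume,
Initial salt = 42,000,000×9.21 = 386,820,000
After stage 1: salt = 386,820,000 + 12,000,000×0.79 = 396,300,000; volume = 54,000,000 m³; S = 7.339 g/kg
After stage 2: salt = 396,300,000 + 29,300,000×14.68 = 826,424,000; volume = 83,300,000 m³; S = 9.921 g/kg
After stage 3: salt = 826,424,000 + 30,500,000×16.13 = 1,318,389,000; volume = 113,800,000 m³
S = 1,318,389,000 / 113,800,000 = 11.5851 g/kg

11.59 g/kg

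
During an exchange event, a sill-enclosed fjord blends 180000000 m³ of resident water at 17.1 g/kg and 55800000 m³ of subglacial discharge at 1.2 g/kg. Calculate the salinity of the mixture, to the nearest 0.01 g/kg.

Conserving salt mass:
salt = 180,000,000×17.1 + 55,800,000×1.2 = 3,078,000,000 + 66,960,000 = 3,144,960,000
volume = 180,000,000 + 55,800,000 = 235,800,000 m³
S = 3,144,960,000 / 235,800,000 = 13.3374 g/kg

13.34 g/kg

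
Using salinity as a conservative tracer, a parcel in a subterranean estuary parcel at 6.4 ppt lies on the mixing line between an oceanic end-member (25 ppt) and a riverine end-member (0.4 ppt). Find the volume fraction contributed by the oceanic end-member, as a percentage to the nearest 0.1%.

24.4%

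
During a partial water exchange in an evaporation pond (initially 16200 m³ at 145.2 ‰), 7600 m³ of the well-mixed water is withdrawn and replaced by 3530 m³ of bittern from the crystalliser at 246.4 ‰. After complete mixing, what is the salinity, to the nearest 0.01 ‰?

174.65 ‰

Remaining after removal: 8,600 m³ at 145.2 ‰ (salt = 1,248,720)
After addition: salt = 1,248,720 + 3,530×246.4 = 2,118,512; volume = 12,130 m³
S = 2,118,512 / 12,130 = 174.6506 ‰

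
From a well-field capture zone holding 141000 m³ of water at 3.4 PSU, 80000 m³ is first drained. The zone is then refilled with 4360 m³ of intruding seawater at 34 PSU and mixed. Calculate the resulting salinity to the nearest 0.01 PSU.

5.44 PSU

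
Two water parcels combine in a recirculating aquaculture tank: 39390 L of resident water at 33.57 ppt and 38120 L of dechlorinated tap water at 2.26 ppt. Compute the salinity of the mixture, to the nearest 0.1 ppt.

18.2 ppt

Mass of salt is conserved:
salt = 39,390×33.57 + 38,120×2.26 = 1,322,322.3 + 86,151.2 = 1,408,473.5
volume = 39,390 + 38,120 = 77,510 L
S = 1,408,473.5 / 77,510 = 18.172 ppt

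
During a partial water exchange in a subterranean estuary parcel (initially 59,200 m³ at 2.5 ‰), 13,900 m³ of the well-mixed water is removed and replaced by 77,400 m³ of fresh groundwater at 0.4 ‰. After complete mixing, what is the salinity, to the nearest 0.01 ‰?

1.18 ‰

Remaining after removal: 45,300 m³ at 2.5 ‰ (salt = 113,250)
After addition: salt = 113,250 + 77,400×0.4 = 144,210; volume = 122,700 m³
S = 144,210 / 122,700 = 1.1753 ‰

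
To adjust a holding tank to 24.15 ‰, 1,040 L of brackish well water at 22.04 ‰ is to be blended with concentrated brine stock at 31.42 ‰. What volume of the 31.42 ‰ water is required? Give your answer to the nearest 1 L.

302 L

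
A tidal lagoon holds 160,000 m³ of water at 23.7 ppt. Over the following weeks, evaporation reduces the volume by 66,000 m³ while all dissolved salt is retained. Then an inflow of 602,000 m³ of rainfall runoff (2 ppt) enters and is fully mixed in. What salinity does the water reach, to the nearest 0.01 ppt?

7.18 ppt

After evaporation: salt = 160,000×23.7 = 3,792,000; volume = 160,000 − 66,000 = 94,000 m³
After mixing: salt = 3,792,000 + 602,000×2 = 4,996,000; volume = 94,000 + 602,000 = 696,000 m³
S = 4,996,000 / 696,000 = 7.1782 ppt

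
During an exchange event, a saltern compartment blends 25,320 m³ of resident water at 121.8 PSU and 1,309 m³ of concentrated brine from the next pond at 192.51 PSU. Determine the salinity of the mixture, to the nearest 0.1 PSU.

Weighted by volume,
salt = 25,320×121.8 + 1,309×192.51 = 3,083,976 + 251,995.59 = 3,335,971.59
volume = 25,320 + 1,309 = 26,629 m³
S = 3,335,971.59 / 26,629 = 125.276 PSU

125.3 PSU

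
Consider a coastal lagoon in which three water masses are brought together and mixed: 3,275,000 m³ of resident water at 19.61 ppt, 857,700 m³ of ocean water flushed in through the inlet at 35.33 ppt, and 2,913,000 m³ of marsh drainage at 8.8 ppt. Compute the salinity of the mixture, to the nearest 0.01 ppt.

Total salt / total volume:
salt = 3,275,000×19.61 + 857,700×35.33 + 2,913,000×8.8 = 64,222,750 + 30,302,541 + 25,634,400 = 120,159,691
volume = 3,275,000 + 857,700 + 2,913,000 = 7,045,700 m³
S = 120,159,691 / 7,045,700 = 17.0543 ppt

17.05 ppt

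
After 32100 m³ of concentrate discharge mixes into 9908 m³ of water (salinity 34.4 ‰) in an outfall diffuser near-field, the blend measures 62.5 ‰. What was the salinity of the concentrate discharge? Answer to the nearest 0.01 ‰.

Salt balance: 9,908×34.4 + 32,100×S = 42,008×62.5
340,835.2 + 32,100·S = 2,625,500
S = (2,625,500 − 340,835.2) / 32,100 = 71.1734 ‰

71.17 ‰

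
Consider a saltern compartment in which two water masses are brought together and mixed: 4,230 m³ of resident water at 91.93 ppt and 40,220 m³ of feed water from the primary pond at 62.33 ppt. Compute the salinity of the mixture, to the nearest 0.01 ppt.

65.15 ppt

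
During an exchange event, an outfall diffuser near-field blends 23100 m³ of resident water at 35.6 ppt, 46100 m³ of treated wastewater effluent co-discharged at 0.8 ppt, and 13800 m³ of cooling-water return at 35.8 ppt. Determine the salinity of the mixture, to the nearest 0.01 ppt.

Weighted by volume,
salt = 23,100×35.6 + 46,100×0.8 + 13,800×35.8 = 822,360 + 36,880 + 494,040 = 1,353,280
volume = 23,100 + 46,100 + 13,800 = 83,000 m³
S = 1,353,280 / 83,000 = 16.3046 ppt

16.30 ppt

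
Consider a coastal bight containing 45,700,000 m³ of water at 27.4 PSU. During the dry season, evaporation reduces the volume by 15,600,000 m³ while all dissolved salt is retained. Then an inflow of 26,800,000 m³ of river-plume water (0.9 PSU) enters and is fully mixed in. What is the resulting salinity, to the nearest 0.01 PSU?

22.43 PSU

After evaporation: salt = 45,700,000×27.4 = 1,252,180,000; volume = 45,700,000 − 15,600,000 = 30,100,000 m³
After mixing: salt = 1,252,180,000 + 26,800,000×0.9 = 1,276,300,000; volume = 30,100,000 + 26,800,000 = 56,900,000 m³
S = 1,276,300,000 / 56,900,000 = 22.4306 PSU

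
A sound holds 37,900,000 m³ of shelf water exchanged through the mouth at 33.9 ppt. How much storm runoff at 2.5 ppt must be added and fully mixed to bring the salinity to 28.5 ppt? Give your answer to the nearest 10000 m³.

7870000 m³

Salt balance: 37,900,000×33.9 + V×2.5 = (37,900,000+V)×28.5
1,284,810,000 + 2.5V = 1,080,150,000 + 28.5V
204,660,000 = 26V
V = 7,871,538.46 m³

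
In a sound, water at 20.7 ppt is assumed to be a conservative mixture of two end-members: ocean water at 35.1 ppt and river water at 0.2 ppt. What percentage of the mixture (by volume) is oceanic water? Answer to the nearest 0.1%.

58.7%

Let g be the oceanic fraction. Salt balance per unit volume:
g×35.1 + (1−g)×0.2 = 20.7
g = (20.7 − 0.2) / (35.1 − 0.2) = 20.5/34.9 = 0.5874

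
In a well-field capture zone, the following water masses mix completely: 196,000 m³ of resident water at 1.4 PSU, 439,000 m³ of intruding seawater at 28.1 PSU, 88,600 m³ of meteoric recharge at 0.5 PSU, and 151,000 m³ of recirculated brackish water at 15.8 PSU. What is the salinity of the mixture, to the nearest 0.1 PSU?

By conservation of dissolved salt,
salt = 196,000×1.4 + 439,000×28.1 + 88,600×0.5 + 151,000×15.8 = 274,400 + 12,335,900 + 44,300 + 2,385,800 = 15,040,400
volume = 196,000 + 439,000 + 88,600 + 151,000 = 874,600 m³
S = 15,040,400 / 874,600 = 17.197 PSU

17.2 PSU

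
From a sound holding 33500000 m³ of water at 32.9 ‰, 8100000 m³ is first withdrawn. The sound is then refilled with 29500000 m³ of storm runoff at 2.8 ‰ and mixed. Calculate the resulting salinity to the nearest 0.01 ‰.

Remaining after removal: 25,400,000 m³ at 32.9 ‰ (salt = 835,660,000)
After addition: salt = 835,660,000 + 29,500,000×2.8 = 918,260,000; volume = 54,900,000 m³
S = 918,260,000 / 54,900,000 = 16.726 ‰

16.73 ‰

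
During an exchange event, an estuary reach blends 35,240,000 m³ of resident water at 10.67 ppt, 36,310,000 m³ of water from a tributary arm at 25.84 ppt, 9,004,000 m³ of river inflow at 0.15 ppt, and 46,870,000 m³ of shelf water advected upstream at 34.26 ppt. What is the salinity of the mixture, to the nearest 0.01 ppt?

22.93 ppt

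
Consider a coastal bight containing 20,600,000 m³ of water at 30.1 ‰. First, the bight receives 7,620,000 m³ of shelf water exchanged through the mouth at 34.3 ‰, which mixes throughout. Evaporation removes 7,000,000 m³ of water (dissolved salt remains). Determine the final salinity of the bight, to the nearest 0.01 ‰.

After mixing: salt = 20,600,000×30.1 + 7,620,000×34.3 = 881,426,000; volume = 28,220,000 m³
After evaporation: salt unchanged = 881,426,000; volume = 28,220,000 − 7,000,000 = 21,220,000 m³
S = 881,426,000 / 21,220,000 = 41.5375 ‰

41.54 ‰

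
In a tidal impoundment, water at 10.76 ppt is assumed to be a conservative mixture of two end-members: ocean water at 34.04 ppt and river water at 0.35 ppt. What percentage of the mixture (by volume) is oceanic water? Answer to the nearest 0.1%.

30.9%

Let g be the oceanic fraction. Salt balance per unit volume:
g×34.04 + (1−g)×0.35 = 10.76
g = (10.76 − 0.35) / (34.04 − 0.35) = 10.41/33.69 = 0.309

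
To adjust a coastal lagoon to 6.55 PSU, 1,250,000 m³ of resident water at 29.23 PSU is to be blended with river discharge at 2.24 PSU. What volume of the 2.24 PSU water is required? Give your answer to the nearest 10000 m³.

Salt balance: 1,250,000×29.23 + V×2.24 = (1,250,000+V)×6.55
36,537,500 + 2.24V = 8,187,500 + 6.55V
28,350,000 = 4.31V
V = 6,577,726.22 m³

6580000 m³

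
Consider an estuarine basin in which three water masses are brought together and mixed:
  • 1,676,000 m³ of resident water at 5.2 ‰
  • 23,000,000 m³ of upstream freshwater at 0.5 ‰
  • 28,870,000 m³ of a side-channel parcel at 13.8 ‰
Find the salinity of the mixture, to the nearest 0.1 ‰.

Total salt / total volume:
salt = 1,676,000×5.2 + 23,000,000×0.5 + 28,870,000×13.8 = 8,715,200 + 11,500,000 + 398,406,000 = 418,621,200
volume = 1,676,000 + 23,000,000 + 28,870,000 = 53,546,000 m³
S = 418,621,200 / 53,546,000 = 7.818 ‰

7.8 ‰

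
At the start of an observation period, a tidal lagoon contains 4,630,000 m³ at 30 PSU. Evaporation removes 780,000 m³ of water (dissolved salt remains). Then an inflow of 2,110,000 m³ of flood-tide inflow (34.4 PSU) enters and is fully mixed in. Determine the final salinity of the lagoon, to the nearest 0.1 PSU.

35.5 PSU

After evaporation: salt = 4,630,000×30 = 138,900,000; volume = 4,630,000 − 780,000 = 3,850,000 m³
After mixing: salt = 138,900,000 + 2,110,000×34.4 = 211,484,000; volume = 3,850,000 + 2,110,000 = 5,960,000 m³
S = 211,484,000 / 5,960,000 = 35.4839 PSU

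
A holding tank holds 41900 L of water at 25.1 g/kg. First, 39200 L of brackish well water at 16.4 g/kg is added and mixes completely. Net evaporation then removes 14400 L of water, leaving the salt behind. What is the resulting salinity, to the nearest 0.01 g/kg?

After mixing: salt = 41,900×25.1 + 39,200×16.4 = 1,694,570; volume = 81,100 L
After evaporation: salt unchanged = 1,694,570; volume = 81,100 − 14,400 = 66,700 L
S = 1,694,570 / 66,700 = 25.4058 g/kg

25.41 g/kg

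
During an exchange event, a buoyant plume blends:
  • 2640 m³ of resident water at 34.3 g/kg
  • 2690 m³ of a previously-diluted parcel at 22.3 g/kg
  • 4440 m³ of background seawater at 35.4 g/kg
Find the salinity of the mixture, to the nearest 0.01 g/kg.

Weighted by volume,
salt = 2,640×34.3 + 2,690×22.3 + 4,440×35.4 = 90,552 + 59,987 + 157,176 = 307,715
volume = 2,640 + 2,690 + 4,440 = 9,770 m³
S = 307,715 / 9,770 = 31.4959 g/kg

31.50 g/kg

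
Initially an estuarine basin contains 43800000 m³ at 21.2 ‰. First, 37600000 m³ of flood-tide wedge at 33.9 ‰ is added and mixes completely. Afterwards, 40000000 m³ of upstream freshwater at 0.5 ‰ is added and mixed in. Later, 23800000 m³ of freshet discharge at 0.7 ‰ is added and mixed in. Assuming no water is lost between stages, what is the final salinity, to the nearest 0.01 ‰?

Mass of salt is conserved:
Initial salt = 43,800,000×21.2 = 928,560,000
After stage 1: salt = 928,560,000 + 37,600,000×33.9 = 2,203,200,000; volume = 81,400,000 m³; S = 27.066 ‰
After stage 2: salt = 2,203,200,000 + 40,000,000×0.5 = 2,223,200,000; volume = 121,400,000 m³; S = 18.313 ‰
After stage 3: salt = 2,223,200,000 + 23,800,000×0.7 = 2,239,860,000; volume = 145,200,000 m³
S = 2,239,860,000 / 145,200,000 = 15.426 ‰

15.43 ‰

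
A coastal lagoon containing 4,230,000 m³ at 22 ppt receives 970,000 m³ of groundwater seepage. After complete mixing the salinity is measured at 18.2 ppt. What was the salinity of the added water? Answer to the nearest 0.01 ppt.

Salt balance: 4,230,000×22 + 970,000×S = 5,200,000×18.2
93,060,000 + 970,000·S = 94,640,000
S = (94,640,000 − 93,060,000) / 970,000 = 1.6289 ppt

1.63 ppt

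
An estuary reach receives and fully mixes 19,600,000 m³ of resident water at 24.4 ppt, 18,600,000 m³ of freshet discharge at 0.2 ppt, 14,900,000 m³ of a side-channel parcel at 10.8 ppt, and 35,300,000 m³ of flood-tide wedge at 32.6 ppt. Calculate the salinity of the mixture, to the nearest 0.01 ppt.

20.29 ppt

Weighted by volume,
salt = 19,600,000×24.4 + 18,600,000×0.2 + 14,900,000×10.8 + 35,300,000×32.6 = 478,240,000 + 3,720,000 + 160,920,000 + 1,150,780,000 = 1,793,660,000
volume = 19,600,000 + 18,600,000 + 14,900,000 + 35,300,000 = 88,400,000 m³
S = 1,793,660,000 / 88,400,000 = 20.2903 ppt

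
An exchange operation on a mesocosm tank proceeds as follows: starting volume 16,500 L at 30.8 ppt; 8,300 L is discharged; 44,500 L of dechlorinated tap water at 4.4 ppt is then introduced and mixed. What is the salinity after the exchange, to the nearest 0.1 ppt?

8.5 ppt

Remaining after removal: 8,200 L at 30.8 ppt (salt = 252,560)
After addition: salt = 252,560 + 44,500×4.4 = 448,360; volume = 52,700 L
S = 448,360 / 52,700 = 8.5078 ppt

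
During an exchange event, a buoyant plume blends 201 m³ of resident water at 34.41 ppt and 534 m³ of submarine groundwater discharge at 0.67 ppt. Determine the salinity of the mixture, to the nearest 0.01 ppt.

Total salt / total volume:
salt = 201×34.41 + 534×0.67 = 6,916.41 + 357.78 = 7,274.19
volume = 201 + 534 = 735 m³
S = 7,274.19 / 735 = 9.8969 ppt

9.90 ppt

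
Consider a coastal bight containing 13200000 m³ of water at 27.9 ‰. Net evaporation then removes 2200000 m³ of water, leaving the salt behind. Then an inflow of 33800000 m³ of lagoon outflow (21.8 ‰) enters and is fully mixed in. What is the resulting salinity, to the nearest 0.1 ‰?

After evaporation: salt = 13,200,000×27.9 = 368,280,000; volume = 13,200,000 − 2,200,000 = 11,000,000 m³
After mixing: salt = 368,280,000 + 33,800,000×21.8 = 1,105,120,000; volume = 11,000,000 + 33,800,000 = 44,800,000 m³
S = 1,105,120,000 / 44,800,000 = 24.6679 ‰

24.7 ‰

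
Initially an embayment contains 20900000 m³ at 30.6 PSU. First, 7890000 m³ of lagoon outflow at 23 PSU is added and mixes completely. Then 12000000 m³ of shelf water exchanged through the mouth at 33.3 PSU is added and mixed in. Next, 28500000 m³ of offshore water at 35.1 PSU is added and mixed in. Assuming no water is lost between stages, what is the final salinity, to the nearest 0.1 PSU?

32.1 PSU

Salt balance:
Initial salt = 20,900,000×30.6 = 639,540,000
After stage 1: salt = 639,540,000 + 7,890,000×23 = 821,010,000; volume = 28,790,000 m³; S = 28.517 PSU
After stage 2: salt = 821,010,000 + 12,000,000×33.3 = 1,220,610,000; volume = 40,790,000 m³; S = 29.924 PSU
After stage 3: salt = 1,220,610,000 + 28,500,000×35.1 = 2,220,960,000; volume = 69,290,000 m³
S = 2,220,960,000 / 69,290,000 = 32.0531 PSU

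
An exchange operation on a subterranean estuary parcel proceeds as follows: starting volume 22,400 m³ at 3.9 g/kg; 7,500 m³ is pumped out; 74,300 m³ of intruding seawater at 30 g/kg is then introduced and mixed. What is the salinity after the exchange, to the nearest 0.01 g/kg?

25.64 g/kg

Remaining after removal: 14,900 m³ at 3.9 g/kg (salt = 58,110)
After addition: salt = 58,110 + 74,300×30 = 2,287,110; volume = 89,200 m³
S = 2,287,110 / 89,200 = 25.6402 g/kg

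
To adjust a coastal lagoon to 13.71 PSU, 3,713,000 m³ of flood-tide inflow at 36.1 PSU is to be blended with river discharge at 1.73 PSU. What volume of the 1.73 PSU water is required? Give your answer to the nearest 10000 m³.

6940000 m³

Salt balance: 3,713,000×36.1 + V×1.73 = (3,713,000+V)×13.71
134,039,300 + 1.73V = 50,905,230 + 13.71V
83,134,070 = 11.98V
V = 6,939,404.84 m³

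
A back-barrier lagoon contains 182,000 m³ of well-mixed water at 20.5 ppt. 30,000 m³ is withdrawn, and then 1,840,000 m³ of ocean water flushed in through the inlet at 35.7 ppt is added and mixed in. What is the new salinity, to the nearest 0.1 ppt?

34.5 ppt

Remaining after removal: 152,000 m³ at 20.5 ppt (salt = 3,116,000)
After addition: salt = 3,116,000 + 1,840,000×35.7 = 68,804,000; volume = 1,992,000 m³
S = 68,804,000 / 1,992,000 = 34.5402 ppt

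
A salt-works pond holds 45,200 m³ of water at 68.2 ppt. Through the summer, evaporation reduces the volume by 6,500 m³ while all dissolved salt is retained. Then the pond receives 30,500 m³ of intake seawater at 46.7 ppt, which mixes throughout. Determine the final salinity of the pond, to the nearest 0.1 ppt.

65.1 ppt

After evaporation: salt = 45,200×68.2 = 3,082,640; volume = 45,200 − 6,500 = 38,700 m³
After mixing: salt = 3,082,640 + 30,500×46.7 = 4,506,990; volume = 38,700 + 30,500 = 69,200 m³
S = 4,506,990 / 69,200 = 65.1299 ppt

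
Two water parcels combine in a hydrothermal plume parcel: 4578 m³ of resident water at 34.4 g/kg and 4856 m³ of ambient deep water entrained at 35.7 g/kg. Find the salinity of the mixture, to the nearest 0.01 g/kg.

By conservation of dissolved salt,
salt = 4,578×34.4 + 4,856×35.7 = 157,483.2 + 173,359.2 = 330,842.4
volume = 4,578 + 4,856 = 9,434 m³
S = 330,842.4 / 9,434 = 35.0692 g/kg

35.07 g/kg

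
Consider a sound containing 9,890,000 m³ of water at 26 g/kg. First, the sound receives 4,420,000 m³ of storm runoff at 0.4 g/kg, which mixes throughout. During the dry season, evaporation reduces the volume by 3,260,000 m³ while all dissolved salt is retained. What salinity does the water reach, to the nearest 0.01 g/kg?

23.43 g/kg

After mixing: salt = 9,890,000×26 + 4,420,000×0.4 = 258,908,000; volume = 14,310,000 m³
After evaporation: salt unchanged = 258,908,000; volume = 14,310,000 − 3,260,000 = 11,050,000 m³
S = 258,908,000 / 11,050,000 = 23.4306 g/kg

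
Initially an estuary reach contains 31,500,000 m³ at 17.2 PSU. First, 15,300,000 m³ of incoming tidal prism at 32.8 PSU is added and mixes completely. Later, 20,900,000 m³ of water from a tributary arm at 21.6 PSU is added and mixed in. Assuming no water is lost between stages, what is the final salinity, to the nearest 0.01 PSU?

22.08 PSU

Conserving salt mass:
Initial salt = 31,500,000×17.2 = 541,800,000
After stage 1: salt = 541,800,000 + 15,300,000×32.8 = 1,043,640,000; volume = 46,800,000 m³; S = 22.3 PSU
After stage 2: salt = 1,043,640,000 + 20,900,000×21.6 = 1,495,080,000; volume = 67,700,000 m³
S = 1,495,080,000 / 67,700,000 = 22.0839 PSU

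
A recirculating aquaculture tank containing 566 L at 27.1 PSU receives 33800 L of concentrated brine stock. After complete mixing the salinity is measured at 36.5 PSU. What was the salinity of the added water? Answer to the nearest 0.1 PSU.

36.7 PSU

Salt balance: 566×27.1 + 33,800×S = 34,366×36.5
15,338.6 + 33,800·S = 1,254,359
S = (1,254,359 − 15,338.6) / 33,800 = 36.6574 PSU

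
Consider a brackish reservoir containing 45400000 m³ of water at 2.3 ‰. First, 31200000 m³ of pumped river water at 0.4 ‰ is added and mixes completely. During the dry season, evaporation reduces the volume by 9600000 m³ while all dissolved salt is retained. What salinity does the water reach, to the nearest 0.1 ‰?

After mixing: salt = 45,400,000×2.3 + 31,200,000×0.4 = 116,900,000; volume = 76,600,000 m³
After evaporation: salt unchanged = 116,900,000; volume = 76,600,000 − 9,600,000 = 67,000,000 m³
S = 116,900,000 / 67,000,000 = 1.7448 ‰

1.7 ‰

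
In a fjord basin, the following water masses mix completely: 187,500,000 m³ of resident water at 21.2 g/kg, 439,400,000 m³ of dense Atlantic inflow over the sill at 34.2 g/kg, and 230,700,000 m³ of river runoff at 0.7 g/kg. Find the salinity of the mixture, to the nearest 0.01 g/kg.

22.35 g/kg

Salt balance:
salt = 187,500,000×21.2 + 439,400,000×34.2 + 230,700,000×0.7 = 3,975,000,000 + 15,027,480,000 + 161,490,000 = 19,163,970,000
volume = 187,500,000 + 439,400,000 + 230,700,000 = 857,600,000 m³
S = 19,163,970,000 / 857,600,000 = 22.346 g/kg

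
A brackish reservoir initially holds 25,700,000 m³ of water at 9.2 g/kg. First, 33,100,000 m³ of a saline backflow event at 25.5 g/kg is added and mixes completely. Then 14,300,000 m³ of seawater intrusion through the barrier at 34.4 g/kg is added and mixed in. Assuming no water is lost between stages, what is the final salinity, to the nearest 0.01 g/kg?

21.51 g/kg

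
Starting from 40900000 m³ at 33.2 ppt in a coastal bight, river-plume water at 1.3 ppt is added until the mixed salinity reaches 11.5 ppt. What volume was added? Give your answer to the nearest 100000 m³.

87000000 m³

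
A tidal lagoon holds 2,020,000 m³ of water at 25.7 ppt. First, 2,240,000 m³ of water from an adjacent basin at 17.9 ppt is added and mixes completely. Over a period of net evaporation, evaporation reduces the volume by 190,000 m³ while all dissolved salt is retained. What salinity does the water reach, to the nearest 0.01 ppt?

22.61 ppt

After mixing: salt = 2,020,000×25.7 + 2,240,000×17.9 = 92,010,000; volume = 4,260,000 m³
After evaporation: salt unchanged = 92,010,000; volume = 4,260,000 − 190,000 = 4,070,000 m³
S = 92,010,000 / 4,070,000 = 22.6069 ppt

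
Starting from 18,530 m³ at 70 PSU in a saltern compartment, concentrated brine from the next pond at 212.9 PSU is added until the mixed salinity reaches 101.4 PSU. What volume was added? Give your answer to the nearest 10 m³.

Salt balance: 18,530×70 + V×212.9 = (18,530+V)×101.4
1,297,100 + 212.9V = 1,878,942 + 101.4V
581,842 = 111.5V
V = 5,218.31 m³

5220 m³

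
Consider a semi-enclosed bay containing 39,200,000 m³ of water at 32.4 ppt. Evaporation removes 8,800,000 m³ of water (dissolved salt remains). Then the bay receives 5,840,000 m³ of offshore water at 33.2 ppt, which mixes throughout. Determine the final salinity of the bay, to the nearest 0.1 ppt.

After evaporation: salt = 39,200,000×32.4 = 1,270,080,000; volume = 39,200,000 − 8,800,000 = 30,400,000 m³
After mixing: salt = 1,270,080,000 + 5,840,000×33.2 = 1,463,968,000; volume = 30,400,000 + 5,840,000 = 36,240,000 m³
S = 1,463,968,000 / 36,240,000 = 40.3965 ppt

40.4 ppt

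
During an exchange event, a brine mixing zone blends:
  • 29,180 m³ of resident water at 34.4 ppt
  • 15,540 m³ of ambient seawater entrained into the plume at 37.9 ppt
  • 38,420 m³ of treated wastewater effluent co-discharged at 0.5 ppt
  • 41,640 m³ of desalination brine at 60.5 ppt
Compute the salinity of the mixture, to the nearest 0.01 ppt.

Total salt / total volume:
salt = 29,180×34.4 + 15,540×37.9 + 38,420×0.5 + 41,640×60.5 = 1,003,792 + 588,966 + 19,210 + 2,519,220 = 4,131,188
volume = 29,180 + 15,540 + 38,420 + 41,640 = 124,780 m³
S = 4,131,188 / 124,780 = 33.1078 ppt

33.11 ppt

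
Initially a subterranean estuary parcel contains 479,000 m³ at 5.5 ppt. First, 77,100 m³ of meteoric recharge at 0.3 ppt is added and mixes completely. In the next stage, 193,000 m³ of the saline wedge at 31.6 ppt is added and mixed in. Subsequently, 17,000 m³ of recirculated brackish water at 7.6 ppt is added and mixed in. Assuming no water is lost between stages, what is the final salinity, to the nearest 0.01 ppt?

Total salt / total volume:
Initial salt = 479,000×5.5 = 2,634,500
After stage 1: salt = 2,634,500 + 77,100×0.3 = 2,657,630; volume = 556,100 m³; S = 4.779 ppt
After stage 2: salt = 2,657,630 + 193,000×31.6 = 8,756,430; volume = 749,100 m³; S = 11.689 ppt
After stage 3: salt = 8,756,430 + 17,000×7.6 = 8,885,630; volume = 766,100 m³
S = 8,885,630 / 766,100 = 11.5985 ppt

11.60 ppt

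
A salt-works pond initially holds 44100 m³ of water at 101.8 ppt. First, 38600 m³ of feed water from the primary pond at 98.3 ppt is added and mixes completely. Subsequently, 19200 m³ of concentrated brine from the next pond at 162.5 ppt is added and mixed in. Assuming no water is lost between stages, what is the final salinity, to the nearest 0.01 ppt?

111.91 ppt

Salt balance:
Initial salt = 44,100×101.8 = 4,489,380
After stage 1: salt = 4,489,380 + 38,600×98.3 = 8,283,760; volume = 82,700 m³; S = 100.166 ppt
After stage 2: salt = 8,283,760 + 19,200×162.5 = 11,403,760; volume = 101,900 m³
S = 11,403,760 / 101,900 = 111.9113 ppt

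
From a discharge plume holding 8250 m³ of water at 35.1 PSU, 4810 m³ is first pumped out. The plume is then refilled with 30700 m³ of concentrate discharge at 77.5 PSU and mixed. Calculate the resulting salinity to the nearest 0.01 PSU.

73.23 PSU

Remaining after removal: 3,440 m³ at 35.1 PSU (salt = 120,744)
After addition: salt = 120,744 + 30,700×77.5 = 2,499,994; volume = 34,140 m³
S = 2,499,994 / 34,140 = 73.2277 PSU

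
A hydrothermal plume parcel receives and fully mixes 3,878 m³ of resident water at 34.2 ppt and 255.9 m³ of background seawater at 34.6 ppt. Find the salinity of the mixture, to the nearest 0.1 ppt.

Mass of salt is conserved:
salt = 3,878×34.2 + 255.9×34.6 = 132,627.6 + 8,854.14 = 141,481.74
volume = 3,878 + 255.9 = 4,133.9 m³
S = 141,481.74 / 4,133.9 = 34.225 ppt

34.2 ppt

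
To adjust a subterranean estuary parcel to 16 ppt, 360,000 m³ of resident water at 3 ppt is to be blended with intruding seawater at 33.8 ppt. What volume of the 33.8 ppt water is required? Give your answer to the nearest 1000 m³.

263000 m³

Salt balance: 360,000×3 + V×33.8 = (360,000+V)×16
1,080,000 + 33.8V = 5,760,000 + 16V
4,680,000 = 17.8V
V = 262,921.35 m³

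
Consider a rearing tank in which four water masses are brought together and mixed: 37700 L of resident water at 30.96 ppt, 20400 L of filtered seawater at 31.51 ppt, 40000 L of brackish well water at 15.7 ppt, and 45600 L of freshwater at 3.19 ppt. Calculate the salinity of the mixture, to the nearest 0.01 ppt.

Weighted by volume,
salt = 37,700×30.96 + 20,400×31.51 + 40,000×15.7 + 45,600×3.19 = 1,167,192 + 642,804 + 628,000 + 145,464 = 2,583,460
volume = 37,700 + 20,400 + 40,000 + 45,600 = 143,700 L
S = 2,583,460 / 143,700 = 17.9781 ppt

17.98 ppt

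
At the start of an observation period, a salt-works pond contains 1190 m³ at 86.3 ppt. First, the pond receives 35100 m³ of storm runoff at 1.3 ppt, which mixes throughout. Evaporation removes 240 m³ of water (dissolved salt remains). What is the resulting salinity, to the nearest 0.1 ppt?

4.1 ppt

After mixing: salt = 1,190×86.3 + 35,100×1.3 = 148,327; volume = 36,290 m³
After evaporation: salt unchanged = 148,327; volume = 36,290 − 240 = 36,050 m³
S = 148,327 / 36,050 = 4.1145 ppt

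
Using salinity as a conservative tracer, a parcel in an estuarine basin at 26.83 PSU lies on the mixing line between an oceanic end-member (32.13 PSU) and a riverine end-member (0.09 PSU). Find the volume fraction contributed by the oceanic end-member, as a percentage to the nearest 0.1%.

83.5%

Let g be the oceanic fraction. Salt balance per unit volume:
g×32.13 + (1−g)×0.09 = 26.83
g = (26.83 − 0.09) / (32.13 − 0.09) = 26.74/32.04 = 0.8346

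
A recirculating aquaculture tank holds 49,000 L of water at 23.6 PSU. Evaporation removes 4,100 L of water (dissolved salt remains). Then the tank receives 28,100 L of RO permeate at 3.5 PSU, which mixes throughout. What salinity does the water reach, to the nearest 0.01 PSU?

After evaporation: salt = 49,000×23.6 = 1,156,400; volume = 49,000 − 4,100 = 44,900 L
After mixing: salt = 1,156,400 + 28,100×3.5 = 1,254,750; volume = 44,900 + 28,100 = 73,000 L
S = 1,254,750 / 73,000 = 17.1884 PSU

17.19 PSU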